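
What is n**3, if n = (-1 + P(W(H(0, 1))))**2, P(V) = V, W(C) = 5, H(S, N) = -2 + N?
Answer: 4096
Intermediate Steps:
n = 16 (n = (-1 + 5)**2 = 4**2 = 16)
n**3 = 16**3 = 4096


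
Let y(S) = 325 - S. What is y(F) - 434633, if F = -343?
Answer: -433965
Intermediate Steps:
y(F) - 434633 = (325 - 1*(-343)) - 434633 = (325 + 343) - 434633 = 668 - 434633 = -433965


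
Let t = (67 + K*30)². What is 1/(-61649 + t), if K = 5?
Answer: -1/14560 ≈ -6.8681e-5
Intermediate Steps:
t = 47089 (t = (67 + 5*30)² = (67 + 150)² = 217² = 47089)
1/(-61649 + t) = 1/(-61649 + 47089) = 1/(-14560) = -1/14560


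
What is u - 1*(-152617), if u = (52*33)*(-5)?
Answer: 144037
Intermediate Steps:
u = -8580 (u = 1716*(-5) = -8580)
u - 1*(-152617) = -8580 - 1*(-152617) = -8580 + 152617 = 144037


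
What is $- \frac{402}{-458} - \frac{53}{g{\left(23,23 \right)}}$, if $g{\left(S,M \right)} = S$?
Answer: $- \frac{7514}{5267} \approx -1.4266$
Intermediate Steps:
$- \frac{402}{-458} - \frac{53}{g{\left(23,23 \right)}} = - \frac{402}{-458} - \frac{53}{23} = \left(-402\right) \left(- \frac{1}{458}\right) - \frac{53}{23} = \frac{201}{229} - \frac{53}{23} = - \frac{7514}{5267}$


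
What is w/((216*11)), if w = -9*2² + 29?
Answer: -7/2376 ≈ -0.0029461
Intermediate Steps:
w = -7 (w = -9*4 + 29 = -36 + 29 = -7)
w/((216*11)) = -7/(216*11) = -7/2376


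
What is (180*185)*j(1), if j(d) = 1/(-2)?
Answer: -16650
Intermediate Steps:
j(d) = -½
(180*185)*j(1) = (180*185)*(-½) = 33300*(-½) = -16650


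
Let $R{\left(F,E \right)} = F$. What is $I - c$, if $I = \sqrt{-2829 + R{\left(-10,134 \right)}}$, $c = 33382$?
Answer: $-33382 + i \sqrt{2839} \approx -33382.0 + 53.282 i$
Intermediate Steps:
$I = i \sqrt{2839}$ ($I = \sqrt{-2829 - 10} = \sqrt{-2839} = i \sqrt{2839} \approx 53.282 i$)
$I - c = i \sqrt{2839} - 33382 = -33382 + i \sqrt{2839}$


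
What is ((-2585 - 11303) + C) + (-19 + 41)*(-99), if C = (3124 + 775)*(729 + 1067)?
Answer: 6986538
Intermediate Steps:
C = 7002604 (C = 3899*1796 = 7002604)
((-2585 - 11303) + C) + (-19 + 41)*(-99) = ((-2585 - 11303) + 7002604) + (-19 + 41)*(-99) = (-13888 + 7002604) + 22*(-99) = 6988716 - 2178 = 6986538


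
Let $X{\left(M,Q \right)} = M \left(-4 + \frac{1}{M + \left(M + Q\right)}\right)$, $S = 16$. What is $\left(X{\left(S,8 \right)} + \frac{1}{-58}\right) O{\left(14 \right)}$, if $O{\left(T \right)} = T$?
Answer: $- \frac{129143}{145} \approx -890.64$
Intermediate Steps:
$X{\left(M,Q \right)} = M \left(-4 + \frac{1}{Q + 2 M}\right)$
$\left(X{\left(S,8 \right)} + \frac{1}{-58}\right) O{\left(14 \right)} = \left(\frac{16 \left(1 - 128 - 32\right)}{8 + 2 \cdot 16} + \frac{1}{-58}\right) 14 = \left(\frac{16 \left(1 - 128 - 32\right)}{8 + 32} - \frac{1}{58}\right) 14 = \left(16 \cdot \frac{1}{40} \left(-159\right) - \frac{1}{58}\right) 14 = \left(- \frac{318}{5} - \frac{1}{58}\right) 14 = \left(- \frac{18449}{290}\right) 14 = - \frac{129143}{145}$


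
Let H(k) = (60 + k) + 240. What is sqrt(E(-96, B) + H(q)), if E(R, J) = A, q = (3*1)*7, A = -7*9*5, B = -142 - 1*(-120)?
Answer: sqrt(6) ≈ 2.4495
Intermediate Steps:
B = -22 (B = -142 + 120 = -22)
A = -315 (A = -63*5 = -315)
q = 21 (q = 3*7 = 21)
E(R, J) = -315
H(k) = 300 + k
sqrt(E(-96, B) + H(q)) = sqrt(-315 + (300 + 21)) = sqrt(-315 + 321) = sqrt(6)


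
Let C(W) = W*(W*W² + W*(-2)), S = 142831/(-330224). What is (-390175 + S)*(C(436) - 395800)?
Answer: -581989565386843564743/41278 ≈ -1.4099e+16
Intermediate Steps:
S = -142831/330224 (S = 142831*(-1/330224) = -142831/330224 ≈ -0.43253)
C(W) = W*(W³ - 2*W)
(-390175 + S)*(C(436) - 395800) = (-390175 - 142831/330224)*(436²*(-2 + 436²) - 395800) = -128845292031*(190096*(-2 + 190096) - 395800)/330224 = -128845292031*(190096*190094 - 395800)/330224 = -128845292031*(36136109024 - 395800)/330224 = -128845292031/330224*36135713224 = -581989565386843564743/41278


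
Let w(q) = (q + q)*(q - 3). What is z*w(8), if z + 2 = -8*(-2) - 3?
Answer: 880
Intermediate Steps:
z = 11 (z = -2 + (-8*(-2) - 3) = -2 + (16 - 3) = -2 + 13 = 11)
w(q) = 2*q*(-3 + q) (w(q) = (2*q)*(-3 + q) = 2*q*(-3 + q))
z*w(8) = 11*(2*8*(-3 + 8)) = 11*(2*8*5) = 11*80 = 880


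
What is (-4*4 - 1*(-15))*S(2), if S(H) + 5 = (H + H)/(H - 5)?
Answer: 19/3 ≈ 6.3333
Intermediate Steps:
S(H) = -5 + 2*H/(-5 + H) (S(H) = -5 + (H + H)/(H - 5) = -5 + (2*H)/(-5 + H) = -5 + 2*H/(-5 + H))
(-4*4 - 1*(-15))*S(2) = (-4*4 - 1*(-15))*((25 - 3*2)/(-5 + 2)) = (-16 + 15)*((25 - 6)/(-3)) = -(-1)*19/3 = -1*(-19/3) = 19/3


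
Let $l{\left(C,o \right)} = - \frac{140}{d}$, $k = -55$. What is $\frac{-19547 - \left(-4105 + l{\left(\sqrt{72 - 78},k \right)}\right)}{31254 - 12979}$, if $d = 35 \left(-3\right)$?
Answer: $- \frac{9266}{10965} \approx -0.84505$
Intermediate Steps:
$d = -105$
$l{\left(C,o \right)} = \frac{4}{3}$ ($l{\left(C,o \right)} = - \frac{140}{-105} = \left(-140\right) \left(- \frac{1}{105}\right) = \frac{4}{3}$)
$\frac{-19547 - \left(-4105 + l{\left(\sqrt{72 - 78},k \right)}\right)}{31254 - 12979} = \frac{-19547 + \left(4105 - \frac{4}{3}\right)}{31254 - 12979} = \frac{-19547 + \left(4105 - \frac{4}{3}\right)}{18275} = \left(-19547 + \frac{12311}{3}\right) \frac{1}{18275} = \left(- \frac{46330}{3}\right) \frac{1}{18275} = - \frac{9266}{10965}$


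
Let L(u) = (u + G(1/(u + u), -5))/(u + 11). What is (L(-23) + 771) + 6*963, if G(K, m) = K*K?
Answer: 166340875/25392 ≈ 6550.9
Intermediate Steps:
G(K, m) = K**2
L(u) = (u + 1/(4*u**2))/(11 + u) (L(u) = (u + (1/(u + u))**2)/(u + 11) = (u + (1/(2*u))**2)/(11 + u) = (u + 1/(4*u**2))/(11 + u))
(L(-23) + 771) + 6*963 = ((1/4 + (-23)**3)/((-23)**2*(11 - 23)) + 771) + 6*963 = ((1/529)*(1/4 - 12167)/(-12) + 771) + 5778 = ((1/529)*(-1/12)*(-48667/4) + 771) + 5778 = (48667/25392 + 771) + 5778 = 19625899/25392 + 5778 = 166340875/25392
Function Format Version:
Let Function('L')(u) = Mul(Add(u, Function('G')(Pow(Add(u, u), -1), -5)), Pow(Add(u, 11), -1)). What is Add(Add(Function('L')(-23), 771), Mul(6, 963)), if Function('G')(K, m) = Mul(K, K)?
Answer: Rational(166340875, 25392) ≈ 6550.9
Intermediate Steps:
Function('G')(K, m) = Pow(K, 2)
Function('L')(u) = Mul(Pow(Add(11, u), -1), Add(u, Mul(Rational(1, 4), Pow(u, -2)))) (Function('L')(u) = Mul(Add(u, Pow(Pow(Add(u, u), -1), 2)), Pow(Add(u, 11), -1)) = Mul(Add(u, Pow(Pow(Mul(2, u), -1), 2)), Pow(Add(11, u), -1)) = Mul(Add(u, Pow(Mul(Rational(1, 2), Pow(u, -1)), 2)), Pow(Add(11, u), -1)) = Mul(Add(u, Mul(Rational(1, 4), Pow(u, -2))), Pow(Add(11, u), -1)) = Mul(Pow(Add(11, u), -1), Add(u, Mul(Rational(1, 4), Pow(u, -2)))))
Add(Add(Function('L')(-23), 771), Mul(6, 963)) = Add(Add(Mul(Pow(-23, -2), Pow(Add(11, -23), -1), Add(Rational(1, 4), Pow(-23, 3))), 771), Mul(6, 963)) = Add(Add(Mul(Rational(1, 529), Pow(-12, -1), Add(Rational(1, 4), -12167)), 771), 5778) = Add(Add(Mul(Rational(1, 529), Rational(-1, 12), Rational(-48667, 4)), 771), 5778) = Add(Add(Rational(48667, 25392), 771), 5778) = Add(Rational(19625899, 25392), 5778) = Rational(166340875, 25392)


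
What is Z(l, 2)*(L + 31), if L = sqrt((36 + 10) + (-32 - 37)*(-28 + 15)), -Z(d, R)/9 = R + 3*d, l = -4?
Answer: 2790 + 90*sqrt(943) ≈ 5553.8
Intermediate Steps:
Z(d, R) = -27*d - 9*R (Z(d, R) = -9*(R + 3*d) = -27*d - 9*R)
L = sqrt(943) (L = sqrt(46 - 69*(-13)) = sqrt(46 + 897) = sqrt(943) ≈ 30.708)
Z(l, 2)*(L + 31) = (-27*(-4) - 9*2)*(sqrt(943) + 31) = (108 - 18)*(31 + sqrt(943)) = 90*(31 + sqrt(943)) = 2790 + 90*sqrt(943)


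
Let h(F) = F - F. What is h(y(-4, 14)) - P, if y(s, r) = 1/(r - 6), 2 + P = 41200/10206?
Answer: -10394/5103 ≈ -2.0368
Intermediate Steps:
P = 10394/5103 (P = -2 + 41200/10206 = -2 + 41200*(1/10206) = -2 + 20600/5103 = 10394/5103 ≈ 2.0368)
y(s, r) = 1/(-6 + r)
h(F) = 0
h(y(-4, 14)) - P = 0 - 1*10394/5103 = 0 - 10394/5103 = -10394/5103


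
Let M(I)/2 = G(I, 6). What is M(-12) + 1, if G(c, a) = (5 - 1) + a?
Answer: 21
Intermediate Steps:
G(c, a) = 4 + a
M(I) = 20 (M(I) = 2*(4 + 6) = 2*10 = 20)
M(-12) + 1 = 20 + 1 = 21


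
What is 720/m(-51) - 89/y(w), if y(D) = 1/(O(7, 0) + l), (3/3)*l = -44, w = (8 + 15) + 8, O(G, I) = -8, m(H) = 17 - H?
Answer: 78856/17 ≈ 4638.6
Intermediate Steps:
w = 31 (w = 23 + 8 = 31)
l = -44
y(D) = -1/52 (y(D) = 1/(-8 - 44) = 1/(-52) = -1/52)
720/m(-51) - 89/y(w) = 720/(17 - 1*(-51)) - 89/(-1/52) = 720/(17 + 51) - 89*(-52) = 720/68 + 4628 = 720*(1/68) + 4628 = 180/17 + 4628 = 78856/17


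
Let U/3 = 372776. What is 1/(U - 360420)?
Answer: 1/757908 ≈ 1.3194e-6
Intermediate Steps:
U = 1118328 (U = 3*372776 = 1118328)
1/(U - 360420) = 1/(1118328 - 360420) = 1/757908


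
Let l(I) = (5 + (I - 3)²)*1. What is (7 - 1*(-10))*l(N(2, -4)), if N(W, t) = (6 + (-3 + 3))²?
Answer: 18598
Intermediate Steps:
N(W, t) = 36 (N(W, t) = (6 + 0)² = 6² = 36)
l(I) = 5 + (-3 + I)² (l(I) = (5 + (-3 + I)²)*1 = 5 + (-3 + I)²)
(7 - 1*(-10))*l(N(2, -4)) = (7 - 1*(-10))*(5 + (-3 + 36)²) = (7 + 10)*(5 + 33²) = 17*(5 + 1089) = 17*1094 = 18598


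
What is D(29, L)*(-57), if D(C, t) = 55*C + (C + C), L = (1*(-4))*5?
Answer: -94221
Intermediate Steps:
L = -20 (L = -4*5 = -20)
D(C, t) = 57*C (D(C, t) = 55*C + 2*C = 57*C)
D(29, L)*(-57) = (57*29)*(-57) = 1653*(-57) = -94221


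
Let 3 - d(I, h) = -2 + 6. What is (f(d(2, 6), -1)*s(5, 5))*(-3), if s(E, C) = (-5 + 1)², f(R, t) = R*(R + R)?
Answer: -96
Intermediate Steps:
d(I, h) = -1 (d(I, h) = 3 - (-2 + 6) = 3 - 1*4 = 3 - 4 = -1)
f(R, t) = 2*R² (f(R, t) = R*(2*R) = 2*R²)
s(E, C) = 16 (s(E, C) = (-4)² = 16)
(f(d(2, 6), -1)*s(5, 5))*(-3) = ((2*(-1)²)*16)*(-3) = ((2*1)*16)*(-3) = (2*16)*(-3) = 32*(-3) = -96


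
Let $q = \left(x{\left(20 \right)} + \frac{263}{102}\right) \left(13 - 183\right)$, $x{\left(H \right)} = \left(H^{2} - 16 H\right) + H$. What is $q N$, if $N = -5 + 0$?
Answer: $\frac{261575}{3} \approx 87192.0$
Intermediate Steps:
$N = -5$
$x{\left(H \right)} = H^{2} - 15 H$
$q = - \frac{52315}{3}$ ($q = \left(20 \left(-15 + 20\right) + \frac{263}{102}\right) \left(13 - 183\right) = \left(20 \cdot 5 + 263 \cdot \frac{1}{102}\right) \left(-170\right) = \left(100 + \frac{263}{102}\right) \left(-170\right) = \frac{10463}{102} \left(-170\right) = - \frac{52315}{3} \approx -17438.0$)
$q N = \left(- \frac{52315}{3}\right) \left(-5\right) = \frac{261575}{3}$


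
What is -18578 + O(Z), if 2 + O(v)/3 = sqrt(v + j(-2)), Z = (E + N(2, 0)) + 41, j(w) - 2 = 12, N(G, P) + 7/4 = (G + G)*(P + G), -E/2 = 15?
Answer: -18584 + 15*sqrt(5)/2 ≈ -18567.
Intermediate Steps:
E = -30 (E = -2*15 = -30)
N(G, P) = -7/4 + 2*G*(G + P) (N(G, P) = -7/4 + (G + G)*(P + G) = -7/4 + (2*G)*(G + P) = -7/4 + 2*G*(G + P))
j(w) = 14 (j(w) = 2 + 12 = 14)
Z = 69/4 (Z = (-30 + (-7/4 + 2*2**2 + 2*2*0)) + 41 = (-30 + (-7/4 + 2*4 + 0)) + 41 = (-30 + (-7/4 + 8 + 0)) + 41 = (-30 + 25/4) + 41 = -95/4 + 41 = 69/4 ≈ 17.250)
O(v) = -6 + 3*sqrt(14 + v) (O(v) = -6 + 3*sqrt(v + 14) = -6 + 3*sqrt(14 + v))
-18578 + O(Z) = -18578 + (-6 + 3*sqrt(14 + 69/4)) = -18578 + (-6 + 3*sqrt(125/4)) = -18578 + (-6 + 3*(5*sqrt(5)/2)) = -18578 + (-6 + 15*sqrt(5)/2) = -18584 + 15*sqrt(5)/2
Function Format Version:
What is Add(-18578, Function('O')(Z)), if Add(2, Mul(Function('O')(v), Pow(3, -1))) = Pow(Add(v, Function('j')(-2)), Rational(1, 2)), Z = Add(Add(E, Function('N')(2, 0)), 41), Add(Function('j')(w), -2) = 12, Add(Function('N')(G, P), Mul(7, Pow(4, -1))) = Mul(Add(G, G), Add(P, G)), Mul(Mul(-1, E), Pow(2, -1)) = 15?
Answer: Add(-18584, Mul(Rational(15, 2), Pow(5, Rational(1, 2)))) ≈ -18567.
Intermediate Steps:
E = -30 (E = Mul(-2, 15) = -30)
Function('N')(G, P) = Add(Rational(-7, 4), Mul(2, G, Add(G, P))) (Function('N')(G, P) = Add(Rational(-7, 4), Mul(Add(G, G), Add(P, G))) = Add(Rational(-7, 4), Mul(Mul(2, G), Add(G, P))) = Add(Rational(-7, 4), Mul(2, G, Add(G, P))))
Function('j')(w) = 14 (Function('j')(w) = Add(2, 12) = 14)
Z = Rational(69, 4) (Z = Add(Add(-30, Add(Rational(-7, 4), Mul(2, Pow(2, 2)), Mul(2, 2, 0))), 41) = Add(Add(-30, Add(Rational(-7, 4), Mul(2, 4), 0)), 41) = Add(Add(-30, Add(Rational(-7, 4), 8, 0)), 41) = Add(Add(-30, Rational(25, 4)), 41) = Add(Rational(-95, 4), 41) = Rational(69, 4) ≈ 17.250)
Function('O')(v) = Add(-6, Mul(3, Pow(Add(14, v), Rational(1, 2)))) (Function('O')(v) = Add(-6, Mul(3, Pow(Add(v, 14), Rational(1, 2)))) = Add(-6, Mul(3, Pow(Add(14, v), Rational(1, 2)))))
Add(-18578, Function('O')(Z)) = Add(-18578, Add(-6, Mul(3, Pow(Add(14, Rational(69, 4)), Rational(1, 2))))) = Add(-18578, Add(-6, Mul(3, Pow(Rational(125, 4), Rational(1, 2))))) = Add(-18578, Add(-6, Mul(3, Mul(Rational(5, 2), Pow(5, Rational(1, 2)))))) = Add(-18578, Add(-6, Mul(Rational(15, 2), Pow(5, Rational(1, 2))))) = Add(-18584, Mul(Rational(15, 2), Pow(5, Rational(1, 2))))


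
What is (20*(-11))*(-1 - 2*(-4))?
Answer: -1540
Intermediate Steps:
(20*(-11))*(-1 - 2*(-4)) = -220*(-1 + 8) = -220*7 = -1540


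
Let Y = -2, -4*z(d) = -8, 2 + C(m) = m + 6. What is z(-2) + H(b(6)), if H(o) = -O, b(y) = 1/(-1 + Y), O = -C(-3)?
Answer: 3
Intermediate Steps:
C(m) = 4 + m (C(m) = -2 + (m + 6) = -2 + (6 + m) = 4 + m)
z(d) = 2 (z(d) = -1/4*(-8) = 2)
O = -1 (O = -(4 - 3) = -1*1 = -1)
b(y) = -1/3 (b(y) = 1/(-1 - 2) = 1/(-3) = -1/3)
H(o) = 1 (H(o) = -1*(-1) = 1)
z(-2) + H(b(6)) = 2 + 1 = 3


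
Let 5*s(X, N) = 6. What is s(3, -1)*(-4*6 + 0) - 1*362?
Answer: -1954/5 ≈ -390.80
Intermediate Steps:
s(X, N) = 6/5 (s(X, N) = (1/5)*6 = 6/5)
s(3, -1)*(-4*6 + 0) - 1*362 = 6*(-4*6 + 0)/5 - 1*362 = 6*(-24 + 0)/5 - 362 = (6/5)*(-24) - 362 = -144/5 - 362 = -1954/5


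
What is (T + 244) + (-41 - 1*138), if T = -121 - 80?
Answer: -136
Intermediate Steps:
T = -201
(T + 244) + (-41 - 1*138) = (-201 + 244) + (-41 - 1*138) = 43 + (-41 - 138) = 43 - 179 = -136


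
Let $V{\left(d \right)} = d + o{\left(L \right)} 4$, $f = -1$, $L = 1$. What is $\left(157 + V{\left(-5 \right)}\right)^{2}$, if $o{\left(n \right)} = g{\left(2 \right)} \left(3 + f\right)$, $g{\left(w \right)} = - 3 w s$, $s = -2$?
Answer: $61504$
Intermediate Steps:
$g{\left(w \right)} = 6 w$ ($g{\left(w \right)} = - 3 w \left(-2\right) = 6 w$)
$o{\left(n \right)} = 24$ ($o{\left(n \right)} = 6 \cdot 2 \left(3 - 1\right) = 12 \cdot 2 = 24$)
$V{\left(d \right)} = 96 + d$ ($V{\left(d \right)} = d + 24 \cdot 4 = d + 96 = 96 + d$)
$\left(157 + V{\left(-5 \right)}\right)^{2} = \left(157 + \left(96 - 5\right)\right)^{2} = \left(157 + 91\right)^{2} = 248^{2} = 61504$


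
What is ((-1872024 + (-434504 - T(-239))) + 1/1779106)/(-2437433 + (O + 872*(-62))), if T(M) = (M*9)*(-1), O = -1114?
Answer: 373398605543/403147198706 ≈ 0.92621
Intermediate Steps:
T(M) = -9*M (T(M) = (9*M)*(-1) = -9*M)
((-1872024 + (-434504 - T(-239))) + 1/1779106)/(-2437433 + (O + 872*(-62))) = ((-1872024 + (-434504 - (-9)*(-239))) + 1/1779106)/(-2437433 + (-1114 + 872*(-62))) = ((-1872024 + (-434504 - 1*2151)) + 1/1779106)/(-2437433 + (-1114 - 54064)) = ((-1872024 + (-434504 - 2151)) + 1/1779106)/(-2437433 - 55178) = ((-1872024 - 436655) + 1/1779106)/(-2492611) = (-2308679 + 1/1779106)*(-1/2492611) = -4107384660973/1779106*(-1/2492611) = 373398605543/403147198706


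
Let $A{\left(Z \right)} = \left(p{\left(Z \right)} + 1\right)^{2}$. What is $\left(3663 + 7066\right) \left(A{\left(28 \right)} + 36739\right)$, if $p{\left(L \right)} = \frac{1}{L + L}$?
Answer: $\frac{1236160542937}{3136} \approx 3.9418 \cdot 10^{8}$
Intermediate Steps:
$p{\left(L \right)} = \frac{1}{2 L}$
$A{\left(Z \right)} = \left(1 + \frac{1}{2 Z}\right)^{2}$ ($A{\left(Z \right)} = \left(\frac{1}{2 Z} + 1\right)^{2} = \left(1 + \frac{1}{2 Z}\right)^{2}$)
$\left(3663 + 7066\right) \left(A{\left(28 \right)} + 36739\right) = \left(3663 + 7066\right) \left(\frac{\left(1 + 2 \cdot 28\right)^{2}}{4 \cdot 784} + 36739\right) = 10729 \left(\frac{1}{4} \cdot \frac{1}{784} \left(1 + 56\right)^{2} + 36739\right) = 10729 \left(\frac{1}{4} \cdot \frac{1}{784} \cdot 57^{2} + 36739\right) = 10729 \left(\frac{1}{4} \cdot \frac{1}{784} \cdot 3249 + 36739\right) = 10729 \left(\frac{3249}{3136} + 36739\right) = 10729 \cdot \frac{115216753}{3136} = \frac{1236160542937}{3136}$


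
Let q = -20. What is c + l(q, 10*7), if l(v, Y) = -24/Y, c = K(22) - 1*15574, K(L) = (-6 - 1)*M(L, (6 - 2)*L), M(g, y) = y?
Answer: -566662/35 ≈ -16190.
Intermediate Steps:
K(L) = -28*L (K(L) = (-6 - 1)*((6 - 2)*L) = -28*L)
c = -16190 (c = -28*22 - 1*15574 = -616 - 15574 = -16190)
c + l(q, 10*7) = -16190 - 24/(10*7) = -16190 - 24/70 = -16190 - 24*1/70 = -16190 - 12/35 = -566662/35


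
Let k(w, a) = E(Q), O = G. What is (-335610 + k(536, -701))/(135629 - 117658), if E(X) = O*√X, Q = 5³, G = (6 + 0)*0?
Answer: -335610/17971 ≈ -18.675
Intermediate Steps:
G = 0 (G = 6*0 = 0)
Q = 125
O = 0
E(X) = 0 (E(X) = 0*√X = 0)
k(w, a) = 0
(-335610 + k(536, -701))/(135629 - 117658) = (-335610 + 0)/(135629 - 117658) = -335610/17971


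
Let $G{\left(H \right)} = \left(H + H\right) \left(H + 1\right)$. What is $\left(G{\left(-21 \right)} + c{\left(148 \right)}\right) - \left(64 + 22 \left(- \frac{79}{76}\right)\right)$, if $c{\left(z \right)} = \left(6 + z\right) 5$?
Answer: $\frac{59617}{38} \approx 1568.9$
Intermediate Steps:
$c{\left(z \right)} = 30 + 5 z$
$G{\left(H \right)} = 2 H \left(1 + H\right)$
$\left(G{\left(-21 \right)} + c{\left(148 \right)}\right) - \left(64 + 22 \left(- \frac{79}{76}\right)\right) = \left(2 \left(-21\right) \left(1 - 21\right) + \left(30 + 5 \cdot 148\right)\right) - \left(64 + 22 \left(- \frac{79}{76}\right)\right) = \left(2 \left(-21\right) \left(-20\right) + \left(30 + 740\right)\right) - \left(64 + 22 \left(- \frac{79}{76}\right)\right) = \left(840 + 770\right) - \left(64 + 22 \left(\left(-1\right) \frac{79}{76}\right)\right) = 1610 - \frac{1563}{38} = \frac{59617}{38}$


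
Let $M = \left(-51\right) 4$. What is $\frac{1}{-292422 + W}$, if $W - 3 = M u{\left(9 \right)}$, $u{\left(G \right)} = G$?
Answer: $- \frac{1}{294255} \approx -3.3984 \cdot 10^{-6}$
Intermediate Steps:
$M = -204$
$W = -1833$ ($W = 3 - 1836 = -1833$)
$\frac{1}{-292422 + W} = \frac{1}{-292422 - 1833} = \frac{1}{-294255} = - \frac{1}{294255}$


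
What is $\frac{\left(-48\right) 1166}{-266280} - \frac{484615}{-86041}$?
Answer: $\frac{5577451037}{954624895} \approx 5.8426$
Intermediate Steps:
$\frac{\left(-48\right) 1166}{-266280} - \frac{484615}{-86041} = \left(-55968\right) \left(- \frac{1}{266280}\right) - - \frac{484615}{86041} = \frac{2332}{11095} + \frac{484615}{86041} = \frac{5577451037}{954624895}$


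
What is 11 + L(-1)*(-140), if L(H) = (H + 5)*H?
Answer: 571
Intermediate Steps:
L(H) = H*(5 + H) (L(H) = (5 + H)*H = H*(5 + H))
11 + L(-1)*(-140) = 11 - (5 - 1)*(-140) = 11 - 1*4*(-140) = 11 - 4*(-140) = 11 + 560 = 571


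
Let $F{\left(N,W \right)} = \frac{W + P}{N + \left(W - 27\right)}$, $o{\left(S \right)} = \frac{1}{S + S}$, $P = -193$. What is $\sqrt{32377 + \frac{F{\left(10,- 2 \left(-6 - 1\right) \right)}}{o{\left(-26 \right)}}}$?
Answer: $\frac{\sqrt{263469}}{3} \approx 171.1$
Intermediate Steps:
$o{\left(S \right)} = \frac{1}{2 S}$
$F{\left(N,W \right)} = \frac{-193 + W}{-27 + N + W}$ ($F{\left(N,W \right)} = \frac{W - 193}{N + \left(W - 27\right)} = \frac{-193 + W}{N + \left(-27 + W\right)} = \frac{-193 + W}{-27 + N + W}$)
$\sqrt{32377 + \frac{F{\left(10,- 2 \left(-6 - 1\right) \right)}}{o{\left(-26 \right)}}} = \sqrt{32377 + \frac{\frac{1}{-27 + 10 - 2 \left(-6 - 1\right)} \left(-193 - 2 \left(-6 - 1\right)\right)}{\frac{1}{2} \frac{1}{-26}}} = \sqrt{32377 + \frac{\frac{1}{-27 + 10 - -14} \left(-193 - -14\right)}{\frac{1}{2} \left(- \frac{1}{26}\right)}} = \sqrt{32377 + \frac{\frac{1}{-27 + 10 + 14} \left(-193 + 14\right)}{- \frac{1}{52}}} = \sqrt{32377 + \frac{1}{-3} \left(-179\right) \left(-52\right)} = \sqrt{32377 + \left(- \frac{1}{3}\right) \left(-179\right) \left(-52\right)} = \sqrt{32377 + \frac{179}{3} \left(-52\right)} = \sqrt{32377 - \frac{9308}{3}} = \sqrt{\frac{87823}{3}} = \frac{\sqrt{263469}}{3}$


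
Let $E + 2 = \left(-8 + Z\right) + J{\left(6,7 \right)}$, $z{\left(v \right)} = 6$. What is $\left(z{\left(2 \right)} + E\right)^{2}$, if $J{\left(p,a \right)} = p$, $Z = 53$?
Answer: $3025$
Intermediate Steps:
$E = 49$ ($E = -2 + \left(\left(-8 + 53\right) + 6\right) = -2 + \left(45 + 6\right) = -2 + 51 = 49$)
$\left(z{\left(2 \right)} + E\right)^{2} = \left(6 + 49\right)^{2} = 55^{2} = 3025$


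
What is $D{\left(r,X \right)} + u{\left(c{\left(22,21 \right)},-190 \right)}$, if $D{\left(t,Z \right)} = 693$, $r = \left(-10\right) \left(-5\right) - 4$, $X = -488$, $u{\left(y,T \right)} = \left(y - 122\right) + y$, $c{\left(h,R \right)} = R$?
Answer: $613$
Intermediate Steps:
$u{\left(y,T \right)} = -122 + 2 y$ ($u{\left(y,T \right)} = \left(-122 + y\right) + y = -122 + 2 y$)
$r = 46$ ($r = 50 - 4 = 46$)
$D{\left(r,X \right)} + u{\left(c{\left(22,21 \right)},-190 \right)} = 693 + \left(-122 + 2 \cdot 21\right) = 693 + \left(-122 + 42\right) = 693 - 80 = 613$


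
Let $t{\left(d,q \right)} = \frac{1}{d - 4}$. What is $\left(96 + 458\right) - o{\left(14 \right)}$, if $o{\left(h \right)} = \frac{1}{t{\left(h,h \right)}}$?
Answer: $544$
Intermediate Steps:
$t{\left(d,q \right)} = \frac{1}{-4 + d}$
$o{\left(h \right)} = -4 + h$ ($o{\left(h \right)} = \frac{1}{\frac{1}{-4 + h}} = -4 + h$)
$\left(96 + 458\right) - o{\left(14 \right)} = \left(96 + 458\right) - \left(-4 + 14\right) = 554 - 10 = 544$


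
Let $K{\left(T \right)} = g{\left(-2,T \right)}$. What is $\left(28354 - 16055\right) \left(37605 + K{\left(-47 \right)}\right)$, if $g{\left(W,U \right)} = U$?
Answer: $461925842$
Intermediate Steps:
$K{\left(T \right)} = T$
$\left(28354 - 16055\right) \left(37605 + K{\left(-47 \right)}\right) = \left(28354 - 16055\right) \left(37605 - 47\right) = 12299 \cdot 37558 = 461925842$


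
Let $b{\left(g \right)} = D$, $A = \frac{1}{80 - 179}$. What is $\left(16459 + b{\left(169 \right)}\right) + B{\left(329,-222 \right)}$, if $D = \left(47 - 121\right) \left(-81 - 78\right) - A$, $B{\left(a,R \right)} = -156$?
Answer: $\frac{2778832}{99} \approx 28069.0$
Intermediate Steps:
$A = - \frac{1}{99}$ ($A = \frac{1}{-99} = - \frac{1}{99} \approx -0.010101$)
$D = \frac{1164835}{99}$ ($D = \left(47 - 121\right) \left(-81 - 78\right) - - \frac{1}{99} = \left(-74\right) \left(-159\right) + \frac{1}{99} = 11766 + \frac{1}{99} = \frac{1164835}{99} \approx 11766.0$)
$b{\left(g \right)} = \frac{1164835}{99}$
$\left(16459 + b{\left(169 \right)}\right) + B{\left(329,-222 \right)} = \left(16459 + \frac{1164835}{99}\right) - 156 = \frac{2794276}{99} - 156 = \frac{2778832}{99}$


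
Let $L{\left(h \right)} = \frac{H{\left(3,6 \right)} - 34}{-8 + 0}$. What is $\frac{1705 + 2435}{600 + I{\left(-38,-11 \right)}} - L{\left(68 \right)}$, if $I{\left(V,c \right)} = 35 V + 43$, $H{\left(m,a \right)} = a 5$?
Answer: $- \frac{2989}{458} \approx -6.5262$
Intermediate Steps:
$H{\left(m,a \right)} = 5 a$
$I{\left(V,c \right)} = 43 + 35 V$
$L{\left(h \right)} = \frac{1}{2}$ ($L{\left(h \right)} = \frac{5 \cdot 6 - 34}{-8 + 0} = \frac{30 - 34}{-8} = \left(-4\right) \left(- \frac{1}{8}\right) = \frac{1}{2}$)
$\frac{1705 + 2435}{600 + I{\left(-38,-11 \right)}} - L{\left(68 \right)} = \frac{1705 + 2435}{600 + \left(43 + 35 \left(-38\right)\right)} - \frac{1}{2} = \frac{4140}{600 + \left(43 - 1330\right)} - \frac{1}{2} = \frac{4140}{600 - 1287} - \frac{1}{2} = \frac{4140}{-687} - \frac{1}{2} = 4140 \left(- \frac{1}{687}\right) - \frac{1}{2} = - \frac{1380}{229} - \frac{1}{2} = - \frac{2989}{458}$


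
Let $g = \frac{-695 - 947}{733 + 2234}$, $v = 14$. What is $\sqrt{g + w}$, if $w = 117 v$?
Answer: $\frac{8 \sqrt{225227937}}{2967} \approx 40.465$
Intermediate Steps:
$w = 1638$ ($w = 117 \cdot 14 = 1638$)
$g = - \frac{1642}{2967} \approx -0.55342$
$\sqrt{g + w} = \sqrt{- \frac{1642}{2967} + 1638} = \sqrt{\frac{4858304}{2967}} = \frac{8 \sqrt{225227937}}{2967}$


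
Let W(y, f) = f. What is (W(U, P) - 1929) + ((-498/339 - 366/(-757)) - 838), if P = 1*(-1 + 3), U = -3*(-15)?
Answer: -236605169/85541 ≈ -2766.0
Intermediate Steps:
U = 45
P = 2 (P = 1*2 = 2)
(W(U, P) - 1929) + ((-498/339 - 366/(-757)) - 838) = (2 - 1929) + ((-498/339 - 366/(-757)) - 838) = -1927 + ((-498*1/339 - 366*(-1/757)) - 838) = -1927 + ((-166/113 + 366/757) - 838) = -1927 + (-84304/85541 - 838) = -1927 - 71767662/85541 = -236605169/85541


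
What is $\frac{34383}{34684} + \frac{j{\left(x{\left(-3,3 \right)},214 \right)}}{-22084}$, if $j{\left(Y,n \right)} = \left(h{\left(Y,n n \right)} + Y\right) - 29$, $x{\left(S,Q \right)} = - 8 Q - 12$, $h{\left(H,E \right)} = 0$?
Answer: $\frac{95196079}{95745182} \approx 0.99426$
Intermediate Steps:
$x{\left(S,Q \right)} = -12 - 8 Q$
$j{\left(Y,n \right)} = -29 + Y$ ($j{\left(Y,n \right)} = \left(0 + Y\right) - 29 = Y - 29 = -29 + Y$)
$\frac{34383}{34684} + \frac{j{\left(x{\left(-3,3 \right)},214 \right)}}{-22084} = \frac{34383}{34684} + \frac{-29 - 36}{-22084} = 34383 \cdot \frac{1}{34684} + \left(-29 - 36\right) \left(- \frac{1}{22084}\right) = \frac{34383}{34684} + \left(-29 - 36\right) \left(- \frac{1}{22084}\right) = \frac{34383}{34684} - - \frac{65}{22084} = \frac{34383}{34684} + \frac{65}{22084} = \frac{95196079}{95745182}$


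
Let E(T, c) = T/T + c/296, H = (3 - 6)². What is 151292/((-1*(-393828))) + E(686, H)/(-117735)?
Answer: 2374927709/6182311944 ≈ 0.38415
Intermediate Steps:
H = 9 (H = (-3)² = 9)
E(T, c) = 1 + c/296 (E(T, c) = 1 + c*(1/296) = 1 + c/296)
151292/((-1*(-393828))) + E(686, H)/(-117735) = 151292/((-1*(-393828))) + (1 + (1/296)*9)/(-117735) = 151292/393828 + (1 + 9/296)*(-1/117735) = 151292*(1/393828) + (305/296)*(-1/117735) = 37823/98457 - 61/6969912 = 2374927709/6182311944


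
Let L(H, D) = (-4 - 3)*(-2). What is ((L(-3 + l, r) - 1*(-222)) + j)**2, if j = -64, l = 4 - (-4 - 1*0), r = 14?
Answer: 29584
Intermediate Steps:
l = 8 (l = 4 - (-4 + 0) = 4 - 1*(-4) = 4 + 4 = 8)
L(H, D) = 14 (L(H, D) = -7*(-2) = 14)
((L(-3 + l, r) - 1*(-222)) + j)**2 = ((14 - 1*(-222)) - 64)**2 = ((14 + 222) - 64)**2 = (236 - 64)**2 = 172**2 = 29584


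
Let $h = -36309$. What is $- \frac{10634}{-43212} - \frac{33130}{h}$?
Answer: $\frac{7768049}{6705062} \approx 1.1585$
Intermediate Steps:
$- \frac{10634}{-43212} - \frac{33130}{h} = - \frac{10634}{-43212} - \frac{33130}{-36309} = \left(-10634\right) \left(- \frac{1}{43212}\right) - - \frac{33130}{36309} = \frac{409}{1662} + \frac{33130}{36309} = \frac{7768049}{6705062}$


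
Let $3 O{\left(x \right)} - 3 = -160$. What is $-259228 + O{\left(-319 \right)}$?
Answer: $- \frac{777841}{3} \approx -2.5928 \cdot 10^{5}$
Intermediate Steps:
$O{\left(x \right)} = - \frac{157}{3}$ ($O{\left(x \right)} = 1 + \frac{1}{3} \left(-160\right) = 1 - \frac{160}{3} = - \frac{157}{3}$)
$-259228 + O{\left(-319 \right)} = -259228 - \frac{157}{3} = - \frac{777841}{3}$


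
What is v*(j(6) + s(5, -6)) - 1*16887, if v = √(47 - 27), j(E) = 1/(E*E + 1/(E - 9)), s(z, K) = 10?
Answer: -16887 + 2146*√5/107 ≈ -16842.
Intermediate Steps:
j(E) = 1/(E² + 1/(-9 + E))
v = 2*√5 (v = √20 = 2*√5 ≈ 4.4721)
v*(j(6) + s(5, -6)) - 1*16887 = (2*√5)*((-9 + 6)/(1 + 6³ - 9*6²) + 10) - 1*16887 = (2*√5)*(-3/(1 + 216 - 9*36) + 10) - 16887 = (2*√5)*(-3/(1 + 216 - 324) + 10) - 16887 = (2*√5)*(-3/(-107) + 10) - 16887 = (2*√5)*(-1/107*(-3) + 10) - 16887 = (2*√5)*(3/107 + 10) - 16887 = (2*√5)*(1073/107) - 16887 = 2146*√5/107 - 16887 = -16887 + 2146*√5/107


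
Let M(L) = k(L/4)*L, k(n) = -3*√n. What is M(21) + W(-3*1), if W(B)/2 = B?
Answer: -6 - 63*√21/2 ≈ -150.35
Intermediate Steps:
W(B) = 2*B
M(L) = -3*L^(3/2)/2 (M(L) = (-3*√L/2)*L = -3*L^(3/2)/2)
M(21) + W(-3*1) = -63*√21/2 + 2*(-3*1) = -63*√21/2 + 2*(-3) = -63*√21/2 - 6 = -6 - 63*√21/2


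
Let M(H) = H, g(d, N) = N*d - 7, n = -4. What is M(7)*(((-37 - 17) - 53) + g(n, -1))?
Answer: -770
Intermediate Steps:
g(d, N) = -7 + N*d
M(7)*(((-37 - 17) - 53) + g(n, -1)) = 7*(((-37 - 17) - 53) + (-7 - 1*(-4))) = 7*((-54 - 53) + (-7 + 4)) = 7*(-107 - 3) = 7*(-110) = -770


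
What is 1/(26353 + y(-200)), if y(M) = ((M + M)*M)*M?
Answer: -1/15973647 ≈ -6.2603e-8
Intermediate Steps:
y(M) = 2*M³ (y(M) = ((2*M)*M)*M = (2*M²)*M = 2*M³)
1/(26353 + y(-200)) = 1/(26353 + 2*(-200)³) = 1/(26353 + 2*(-8000000)) = 1/(26353 - 16000000) = 1/(-15973647) = -1/15973647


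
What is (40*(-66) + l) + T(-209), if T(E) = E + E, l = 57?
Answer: -3001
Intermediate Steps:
T(E) = 2*E
(40*(-66) + l) + T(-209) = (40*(-66) + 57) + 2*(-209) = (-2640 + 57) - 418 = -2583 - 418 = -3001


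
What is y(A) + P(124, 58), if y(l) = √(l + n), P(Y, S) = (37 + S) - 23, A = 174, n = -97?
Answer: 72 + √77 ≈ 80.775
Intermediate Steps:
P(Y, S) = 14 + S
y(l) = √(-97 + l) (y(l) = √(l - 97) = √(-97 + l))
y(A) + P(124, 58) = √(-97 + 174) + (14 + 58) = √77 + 72 = 72 + √77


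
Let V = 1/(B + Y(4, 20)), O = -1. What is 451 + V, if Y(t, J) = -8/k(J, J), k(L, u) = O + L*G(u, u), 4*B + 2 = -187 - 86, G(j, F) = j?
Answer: 49498811/109757 ≈ 450.99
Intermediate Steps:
B = -275/4 (B = -1/2 + (-187 - 86)/4 = -1/2 + (1/4)*(-273) = -1/2 - 273/4 = -275/4 ≈ -68.750)
k(L, u) = -1 + L*u
Y(t, J) = -8/(-1 + J**2) (Y(t, J) = -8/(-1 + J*J) = -8/(-1 + J**2))
V = -1596/109757 (V = 1/(-275/4 - 8/(-1 + 20**2)) = 1/(-275/4 - 8/(-1 + 400)) = 1/(-275/4 - 8/399) = 1/(-109757/1596) = -1596/109757 ≈ -0.014541)
451 + V = 451 - 1596/109757 = 49498811/109757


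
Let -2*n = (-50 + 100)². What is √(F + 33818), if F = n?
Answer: 2*√8142 ≈ 180.47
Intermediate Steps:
n = -1250 (n = -(-50 + 100)²/2 = -½*50² = -½*2500 = -1250)
F = -1250
√(F + 33818) = √(-1250 + 33818) = √32568 = 2*√8142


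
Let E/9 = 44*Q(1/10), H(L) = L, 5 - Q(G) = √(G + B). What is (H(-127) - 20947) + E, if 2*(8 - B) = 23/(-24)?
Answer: -19094 - 33*√30885/5 ≈ -20254.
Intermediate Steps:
B = 407/48 (B = 8 - 23/(2*(-24)) = 8 - 23*(-1)/(2*24) = 8 - ½*(-23/24) = 8 + 23/48 = 407/48 ≈ 8.4792)
Q(G) = 5 - √(407/48 + G) (Q(G) = 5 - √(G + 407/48) = 5 - √(407/48 + G))
E = 1980 - 33*√30885/5 (E = 9*(44*(5 - √(1221 + 144/10)/12)) = 9*(44*(5 - √(1221 + 144*(⅒))/12)) = 9*(44*(5 - √(1221 + 72/5)/12)) = 9*(44*(5 - √30885/60)) = 9*(220 - 11*√30885/15) = 1980 - 33*√30885/5 ≈ 820.11)
(H(-127) - 20947) + E = (-127 - 20947) + (1980 - 33*√30885/5) = -21074 + (1980 - 33*√30885/5) = -19094 - 33*√30885/5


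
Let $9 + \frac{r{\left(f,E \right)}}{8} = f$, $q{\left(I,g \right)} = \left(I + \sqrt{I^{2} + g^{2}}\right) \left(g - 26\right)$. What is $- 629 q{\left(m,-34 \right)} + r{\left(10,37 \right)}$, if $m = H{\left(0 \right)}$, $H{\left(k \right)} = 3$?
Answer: $113228 + 37740 \sqrt{1165} \approx 1.4014 \cdot 10^{6}$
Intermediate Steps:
$m = 3$
$q{\left(I,g \right)} = \left(-26 + g\right) \left(I + \sqrt{I^{2} + g^{2}}\right)$ ($q{\left(I,g \right)} = \left(I + \sqrt{I^{2} + g^{2}}\right) \left(-26 + g\right) = \left(-26 + g\right) \left(I + \sqrt{I^{2} + g^{2}}\right)$)
$r{\left(f,E \right)} = -72 + 8 f$
$- 629 q{\left(m,-34 \right)} + r{\left(10,37 \right)} = - 629 \left(\left(-26\right) 3 - 26 \sqrt{3^{2} + \left(-34\right)^{2}} + 3 \left(-34\right) - 34 \sqrt{3^{2} + \left(-34\right)^{2}}\right) + \left(-72 + 8 \cdot 10\right) = - 629 \left(-78 - 26 \sqrt{9 + 1156} - 102 - 34 \sqrt{9 + 1156}\right) + \left(-72 + 80\right) = - 629 \left(-78 - 26 \sqrt{1165} - 102 - 34 \sqrt{1165}\right) + 8 = - 629 \left(-180 - 60 \sqrt{1165}\right) + 8 = \left(113220 + 37740 \sqrt{1165}\right) + 8 = 113228 + 37740 \sqrt{1165}$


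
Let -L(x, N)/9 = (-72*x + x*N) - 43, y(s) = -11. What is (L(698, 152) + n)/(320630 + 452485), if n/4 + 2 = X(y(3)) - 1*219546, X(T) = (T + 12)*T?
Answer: -1380409/773115 ≈ -1.7855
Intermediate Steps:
L(x, N) = 387 + 648*x - 9*N*x (L(x, N) = -9*((-72*x + x*N) - 43) = -9*((-72*x + N*x) - 43) = -9*(-43 - 72*x + N*x) = 387 + 648*x - 9*N*x)
X(T) = T*(12 + T) (X(T) = (12 + T)*T = T*(12 + T))
n = -878236 (n = -8 + 4*(-11*(12 - 11) - 1*219546) = -8 + 4*(-11*1 - 219546) = -8 + 4*(-11 - 219546) = -8 + 4*(-219557) = -8 - 878228 = -878236)
(L(698, 152) + n)/(320630 + 452485) = ((387 + 648*698 - 9*152*698) - 878236)/(320630 + 452485) = ((387 + 452304 - 954864) - 878236)/773115 = (-502173 - 878236)*(1/773115) = -1380409*1/773115 = -1380409/773115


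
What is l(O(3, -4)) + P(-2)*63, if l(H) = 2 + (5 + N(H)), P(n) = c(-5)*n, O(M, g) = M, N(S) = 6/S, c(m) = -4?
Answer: 513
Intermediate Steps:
P(n) = -4*n
l(H) = 7 + 6/H (l(H) = 2 + (5 + 6/H) = 7 + 6/H)
l(O(3, -4)) + P(-2)*63 = (7 + 6/3) - 4*(-2)*63 = (7 + 6*(⅓)) + 8*63 = (7 + 2) + 504 = 9 + 504 = 513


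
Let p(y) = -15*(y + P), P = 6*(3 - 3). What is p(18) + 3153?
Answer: 2883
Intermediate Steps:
P = 0 (P = 6*0 = 0)
p(y) = -15*y (p(y) = -15*(y + 0) = -15*y)
p(18) + 3153 = -15*18 + 3153 = -270 + 3153 = 2883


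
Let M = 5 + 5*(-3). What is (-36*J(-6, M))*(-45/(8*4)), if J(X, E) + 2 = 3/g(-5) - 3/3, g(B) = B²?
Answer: -729/5 ≈ -145.80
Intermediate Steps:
M = -10 (M = 5 - 15 = -10)
J(X, E) = -72/25 (J(X, E) = -2 + (3/((-5)²) - 3/3) = -2 + (3/25 - 3*⅓) = -2 + (3*(1/25) - 1) = -2 + (3/25 - 1) = -2 - 22/25 = -72/25)
(-36*J(-6, M))*(-45/(8*4)) = (-36*(-72/25))*(-45/(8*4)) = 2592*(-45/32)/25 = 2592*(-45*1/32)/25 = (2592/25)*(-45/32) = -729/5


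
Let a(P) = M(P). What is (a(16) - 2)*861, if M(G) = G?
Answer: 12054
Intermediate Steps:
a(P) = P
(a(16) - 2)*861 = (16 - 2)*861 = 14*861 = 12054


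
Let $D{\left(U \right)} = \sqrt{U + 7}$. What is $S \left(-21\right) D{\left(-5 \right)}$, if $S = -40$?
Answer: $840 \sqrt{2} \approx 1187.9$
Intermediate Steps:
$D{\left(U \right)} = \sqrt{7 + U}$
$S \left(-21\right) D{\left(-5 \right)} = \left(-40\right) \left(-21\right) \sqrt{7 - 5} = 840 \sqrt{2}$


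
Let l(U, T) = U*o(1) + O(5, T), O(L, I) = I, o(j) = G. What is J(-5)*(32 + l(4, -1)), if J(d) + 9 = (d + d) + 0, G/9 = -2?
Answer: 779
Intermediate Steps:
G = -18 (G = 9*(-2) = -18)
o(j) = -18
J(d) = -9 + 2*d (J(d) = -9 + ((d + d) + 0) = -9 + (2*d + 0) = -9 + 2*d)
l(U, T) = T - 18*U (l(U, T) = U*(-18) + T = -18*U + T = T - 18*U)
J(-5)*(32 + l(4, -1)) = (-9 + 2*(-5))*(32 + (-1 - 18*4)) = (-9 - 10)*(32 + (-1 - 72)) = -19*(32 - 73) = -19*(-41) = 779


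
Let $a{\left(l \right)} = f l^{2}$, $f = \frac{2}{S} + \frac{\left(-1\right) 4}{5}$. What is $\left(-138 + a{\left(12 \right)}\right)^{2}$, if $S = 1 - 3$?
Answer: $\frac{3944196}{25} \approx 1.5777 \cdot 10^{5}$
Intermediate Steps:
$S = -2$ ($S = 1 - 3 = -2$)
$f = - \frac{9}{5}$ ($f = \frac{2}{-2} + \frac{\left(-1\right) 4}{5} = 2 \left(- \frac{1}{2}\right) - \frac{4}{5} = -1 - \frac{4}{5} = - \frac{9}{5} \approx -1.8$)
$a{\left(l \right)} = - \frac{9 l^{2}}{5}$
$\left(-138 + a{\left(12 \right)}\right)^{2} = \left(-138 - \frac{9 \cdot 12^{2}}{5}\right)^{2} = \left(-138 - \frac{1296}{5}\right)^{2} = \left(- \frac{1986}{5}\right)^{2} = \frac{3944196}{25}$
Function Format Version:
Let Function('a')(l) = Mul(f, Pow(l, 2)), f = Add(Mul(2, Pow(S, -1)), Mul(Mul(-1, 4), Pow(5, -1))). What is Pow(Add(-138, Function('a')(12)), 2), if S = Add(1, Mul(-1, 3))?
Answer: Rational(3944196, 25) ≈ 1.5777e+5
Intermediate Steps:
S = -2 (S = Add(1, -3) = -2)
f = Rational(-9, 5) (f = Add(Mul(2, Pow(-2, -1)), Mul(Mul(-1, 4), Pow(5, -1))) = Add(Mul(2, Rational(-1, 2)), Mul(-4, Rational(1, 5))) = Add(-1, Rational(-4, 5)) = Rational(-9, 5) ≈ -1.8000)
Function('a')(l) = Mul(Rational(-9, 5), Pow(l, 2))
Pow(Add(-138, Function('a')(12)), 2) = Pow(Add(-138, Mul(Rational(-9, 5), Pow(12, 2))), 2) = Pow(Add(-138, Mul(Rational(-9, 5), 144)), 2) = Pow(Add(-138, Rational(-1296, 5)), 2) = Pow(Rational(-1986, 5), 2) = Rational(3944196, 25)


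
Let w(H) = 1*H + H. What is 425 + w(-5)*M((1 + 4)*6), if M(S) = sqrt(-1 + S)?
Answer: 425 - 10*sqrt(29) ≈ 371.15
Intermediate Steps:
w(H) = 2*H (w(H) = H + H = 2*H)
425 + w(-5)*M((1 + 4)*6) = 425 + (2*(-5))*sqrt(-1 + (1 + 4)*6) = 425 - 10*sqrt(-1 + 5*6) = 425 - 10*sqrt(-1 + 30) = 425 - 10*sqrt(29)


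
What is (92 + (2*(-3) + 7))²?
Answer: 8649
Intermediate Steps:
(92 + (2*(-3) + 7))² = (92 + (-6 + 7))² = (92 + 1)² = 93² = 8649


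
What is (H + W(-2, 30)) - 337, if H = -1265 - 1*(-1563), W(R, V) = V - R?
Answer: -7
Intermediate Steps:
H = 298 (H = -1265 + 1563 = 298)
(H + W(-2, 30)) - 337 = (298 + (30 - 1*(-2))) - 337 = (298 + (30 + 2)) - 337 = (298 + 32) - 337 = 330 - 337 = -7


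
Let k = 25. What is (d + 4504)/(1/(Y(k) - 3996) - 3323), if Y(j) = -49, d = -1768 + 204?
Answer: -991025/1120128 ≈ -0.88474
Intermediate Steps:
d = -1564
(d + 4504)/(1/(Y(k) - 3996) - 3323) = (-1564 + 4504)/(1/(-49 - 3996) - 3323) = 2940/(1/(-4045) - 3323) = 2940/(-1/4045 - 3323) = 2940/(-13441536/4045) = 2940*(-4045/13441536) = -991025/1120128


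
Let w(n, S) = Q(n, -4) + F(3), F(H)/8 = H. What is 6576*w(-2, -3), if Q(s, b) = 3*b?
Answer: 78912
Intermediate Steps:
F(H) = 8*H
w(n, S) = 12 (w(n, S) = 3*(-4) + 8*3 = -12 + 24 = 12)
6576*w(-2, -3) = 6576*12 = 78912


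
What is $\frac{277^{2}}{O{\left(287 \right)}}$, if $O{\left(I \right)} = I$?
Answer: $\frac{76729}{287} \approx 267.35$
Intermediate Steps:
$\frac{277^{2}}{O{\left(287 \right)}} = \frac{277^{2}}{287} = 76729 \cdot \frac{1}{287} = \frac{76729}{287}$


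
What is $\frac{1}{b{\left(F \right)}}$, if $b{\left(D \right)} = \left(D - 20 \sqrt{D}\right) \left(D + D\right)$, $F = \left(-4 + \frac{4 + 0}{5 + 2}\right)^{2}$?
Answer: $- \frac{2401}{3207168} \approx -0.00074864$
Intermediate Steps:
$F = \frac{576}{49}$ ($F = \left(-4 + \frac{4}{7}\right)^{2} = \left(- \frac{24}{7}\right)^{2} = \frac{576}{49} \approx 11.755$)
$b{\left(D \right)} = 2 D \left(D - 20 \sqrt{D}\right)$ ($b{\left(D \right)} = \left(D - 20 \sqrt{D}\right) 2 D = 2 D \left(D - 20 \sqrt{D}\right)$)
$\frac{1}{b{\left(F \right)}} = \frac{1}{- 40 \left(\frac{576}{49}\right)^{\frac{3}{2}} + 2 \left(\frac{576}{49}\right)^{2}} = \frac{1}{\left(-40\right) \frac{13824}{343} + 2 \cdot \frac{331776}{2401}} = \frac{1}{- \frac{552960}{343} + \frac{663552}{2401}} = \frac{1}{- \frac{3207168}{2401}} = - \frac{2401}{3207168}$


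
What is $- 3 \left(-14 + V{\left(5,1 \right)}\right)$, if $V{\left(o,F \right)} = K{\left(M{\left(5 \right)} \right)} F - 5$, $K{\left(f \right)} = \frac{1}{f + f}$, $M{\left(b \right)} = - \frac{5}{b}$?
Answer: $\frac{117}{2} \approx 58.5$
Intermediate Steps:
$K{\left(f \right)} = \frac{1}{2 f}$
$V{\left(o,F \right)} = -5 - \frac{F}{2}$ ($V{\left(o,F \right)} = \frac{1}{2 \left(- \frac{5}{5}\right)} F - 5 = \frac{1}{2 \left(\left(-5\right) \frac{1}{5}\right)} F - 5 = \frac{1}{2 \left(-1\right)} F - 5 = \frac{1}{2} \left(-1\right) F - 5 = - \frac{F}{2} - 5 = -5 - \frac{F}{2}$)
$- 3 \left(-14 + V{\left(5,1 \right)}\right) = - 3 \left(-14 - \frac{11}{2}\right) = \left(-3\right) \left(- \frac{39}{2}\right) = \frac{117}{2}$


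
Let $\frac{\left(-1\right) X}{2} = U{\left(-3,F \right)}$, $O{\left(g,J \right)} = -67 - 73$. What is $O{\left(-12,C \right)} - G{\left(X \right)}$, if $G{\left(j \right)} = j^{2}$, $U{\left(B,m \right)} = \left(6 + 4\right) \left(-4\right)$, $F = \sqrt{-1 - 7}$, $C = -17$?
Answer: $-6540$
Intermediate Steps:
$F = 2 i \sqrt{2}$ ($F = \sqrt{-8} = 2 i \sqrt{2} \approx 2.8284 i$)
$O{\left(g,J \right)} = -140$ ($O{\left(g,J \right)} = -67 - 73 = -140$)
$U{\left(B,m \right)} = -40$ ($U{\left(B,m \right)} = 10 \left(-4\right) = -40$)
$X = 80$ ($X = \left(-2\right) \left(-40\right) = 80$)
$O{\left(-12,C \right)} - G{\left(X \right)} = -140 - 80^{2} = -140 - 6400 = -6540$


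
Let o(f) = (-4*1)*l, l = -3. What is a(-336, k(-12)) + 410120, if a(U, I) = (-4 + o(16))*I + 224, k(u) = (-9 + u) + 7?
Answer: 410232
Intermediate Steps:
o(f) = 12 (o(f) = -4*1*(-3) = -4*(-3) = 12)
k(u) = -2 + u
a(U, I) = 224 + 8*I (a(U, I) = (-4 + 12)*I + 224 = 8*I + 224 = 224 + 8*I)
a(-336, k(-12)) + 410120 = (224 + 8*(-2 - 12)) + 410120 = (224 + 8*(-14)) + 410120 = (224 - 112) + 410120 = 112 + 410120 = 410232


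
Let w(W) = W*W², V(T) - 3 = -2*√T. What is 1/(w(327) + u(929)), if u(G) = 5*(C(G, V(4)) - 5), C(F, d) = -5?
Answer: 1/34965733 ≈ 2.8599e-8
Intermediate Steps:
V(T) = 3 - 2*√T
u(G) = -50 (u(G) = 5*(-5 - 5) = 5*(-10) = -50)
w(W) = W³
1/(w(327) + u(929)) = 1/(327³ - 50) = 1/(34965783 - 50) = 1/34965733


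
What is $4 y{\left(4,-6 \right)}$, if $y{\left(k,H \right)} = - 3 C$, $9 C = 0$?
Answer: $0$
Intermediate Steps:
$C = 0$ ($C = \frac{1}{9} \cdot 0 = 0$)
$y{\left(k,H \right)} = 0$ ($y{\left(k,H \right)} = \left(-3\right) 0 = 0$)
$4 y{\left(4,-6 \right)} = 4 \cdot 0 = 0$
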